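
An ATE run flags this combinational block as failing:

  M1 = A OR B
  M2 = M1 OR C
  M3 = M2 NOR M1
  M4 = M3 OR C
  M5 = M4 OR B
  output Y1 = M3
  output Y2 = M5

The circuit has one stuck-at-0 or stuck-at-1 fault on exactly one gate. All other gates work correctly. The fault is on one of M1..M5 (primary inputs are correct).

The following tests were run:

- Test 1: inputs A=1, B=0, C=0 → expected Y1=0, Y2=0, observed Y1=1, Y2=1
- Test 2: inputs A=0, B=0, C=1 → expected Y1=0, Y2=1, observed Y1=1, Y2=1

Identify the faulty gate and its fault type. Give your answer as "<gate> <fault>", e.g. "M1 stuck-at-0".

Fault-free values for test 1 (A=1, B=0, C=0): M1=1, M2=1, M3=0, M4=0, M5=0, giving Y1=0, Y2=0. Observed Y1=1, Y2=1.
Test 1: faults giving observed Y1=1, Y2=1 are {M1 stuck-at-0, M3 stuck-at-1}.
Test 2 (A=0, B=0, C=1): fault-free M1=0, M2=1, M3=0, M4=1, M5=1 → Y1=0, Y2=1; observed Y1=1, Y2=1. Eliminates M1 stuck-at-0.
Only M3 stuck-at-1 is consistent with every test.

M3 stuck-at-1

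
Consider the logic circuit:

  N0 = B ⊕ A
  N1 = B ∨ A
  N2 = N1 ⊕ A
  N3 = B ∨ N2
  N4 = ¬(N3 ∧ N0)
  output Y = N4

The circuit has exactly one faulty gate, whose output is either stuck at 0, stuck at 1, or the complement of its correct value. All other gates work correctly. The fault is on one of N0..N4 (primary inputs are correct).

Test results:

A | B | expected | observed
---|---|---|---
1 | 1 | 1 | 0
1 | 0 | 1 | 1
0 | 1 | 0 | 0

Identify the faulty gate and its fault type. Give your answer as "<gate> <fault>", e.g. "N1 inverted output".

Fault-free values for test 1 (A=1, B=1): N0=0, N1=1, N2=0, N3=1, N4=1, giving Y=1. Observed 0.
Test 1: faults giving observed 0 are {N0 stuck-at-1, N0 inverted output, N4 stuck-at-0, N4 inverted output}.
Test 2 (A=1, B=0): fault-free N0=1, N1=1, N2=0, N3=0, N4=1 → 1; observed 1. Eliminates N4 stuck-at-0, N4 inverted output.
Test 3 (A=0, B=1): fault-free N0=1, N1=1, N2=1, N3=1, N4=0 → 0; observed 0. Eliminates N0 inverted output.
Only N0 stuck-at-1 is consistent with every test.

N0 stuck-at-1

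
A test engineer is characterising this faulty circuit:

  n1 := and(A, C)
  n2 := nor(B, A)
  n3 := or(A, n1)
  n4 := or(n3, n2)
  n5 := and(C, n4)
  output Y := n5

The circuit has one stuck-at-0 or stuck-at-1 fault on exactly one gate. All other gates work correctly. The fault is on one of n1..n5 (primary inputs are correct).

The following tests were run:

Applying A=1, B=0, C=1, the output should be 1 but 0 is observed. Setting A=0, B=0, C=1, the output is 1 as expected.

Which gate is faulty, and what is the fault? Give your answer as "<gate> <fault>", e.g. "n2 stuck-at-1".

n3 stuck-at-0

Fault-free values for test 1 (A=1, B=0, C=1): n1=1, n2=0, n3=1, n4=1, n5=1, giving Y=1. Observed 0.
Test 1: faults giving observed 0 are {n3 stuck-at-0, n4 stuck-at-0, n5 stuck-at-0}.
Test 2 (A=0, B=0, C=1): fault-free n1=0, n2=1, n3=0, n4=1, n5=1 → 1; observed 1. Eliminates n4 stuck-at-0, n5 stuck-at-0.
Only n3 stuck-at-0 is consistent with every test.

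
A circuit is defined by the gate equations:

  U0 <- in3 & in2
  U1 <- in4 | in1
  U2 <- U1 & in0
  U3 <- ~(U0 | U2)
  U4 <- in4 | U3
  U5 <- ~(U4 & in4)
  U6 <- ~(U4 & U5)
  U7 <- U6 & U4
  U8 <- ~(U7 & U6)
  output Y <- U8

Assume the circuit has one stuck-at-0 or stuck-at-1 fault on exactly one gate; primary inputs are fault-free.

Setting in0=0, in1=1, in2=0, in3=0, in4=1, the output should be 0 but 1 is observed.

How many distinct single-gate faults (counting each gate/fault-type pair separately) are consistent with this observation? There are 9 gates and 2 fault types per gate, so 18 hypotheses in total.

5

Fault-free: U0=0, U1=1, U2=0, U3=1, U4=1, U5=0, U6=1, U7=1, U8=0 → 0. Observed 1.
  U0: none of the 2 fault types match ✗
  U1: none of the 2 fault types match ✗
  U2: none of the 2 fault types match ✗
  U3: none of the 2 fault types match ✗
  U4: stuck-at-0 ✓; others ✗
  U5: stuck-at-1 ✓; others ✗
  U6: stuck-at-0 ✓; others ✗
  U7: stuck-at-0 ✓; others ✗
  U8: stuck-at-1 ✓; others ✗
Consistent faults: {U4 stuck-at-0, U5 stuck-at-1, U6 stuck-at-0, U7 stuck-at-0, U8 stuck-at-1} — 5 in all.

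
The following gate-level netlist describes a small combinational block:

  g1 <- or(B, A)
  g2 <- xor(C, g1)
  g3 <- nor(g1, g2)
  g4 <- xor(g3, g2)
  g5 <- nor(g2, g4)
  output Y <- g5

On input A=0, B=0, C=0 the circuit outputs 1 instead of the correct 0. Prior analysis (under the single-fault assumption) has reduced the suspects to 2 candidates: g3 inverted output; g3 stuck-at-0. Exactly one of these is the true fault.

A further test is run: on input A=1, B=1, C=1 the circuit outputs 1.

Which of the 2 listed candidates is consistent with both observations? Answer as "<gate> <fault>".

Evaluate each candidate on input A=1, B=1, C=1:
  g3 inverted output: g1=1, g2=0, g3=1 [inverted output], g4=1, g5=0 → 0 — eliminated
  g3 stuck-at-0: g1=1, g2=0, g3=0 [stuck-at-0], g4=0, g5=1 → 1 — matches
Only g3 stuck-at-0 reproduces the observed 1.

g3 stuck-at-0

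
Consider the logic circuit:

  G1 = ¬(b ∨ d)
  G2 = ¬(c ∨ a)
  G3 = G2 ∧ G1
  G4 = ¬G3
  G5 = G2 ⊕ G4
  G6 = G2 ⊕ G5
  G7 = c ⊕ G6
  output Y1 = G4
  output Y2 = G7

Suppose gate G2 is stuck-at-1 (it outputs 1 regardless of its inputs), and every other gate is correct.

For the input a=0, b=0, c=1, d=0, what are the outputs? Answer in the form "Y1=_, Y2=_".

Propagate with G2 forced: G1=1, G2=1 [stuck-at-1], G3=1, G4=0, G5=1, G6=0, G7=1.
So the outputs are Y1=0, Y2=1. (Without the fault they would be Y1=1, Y2=0.)

Y1=0, Y2=1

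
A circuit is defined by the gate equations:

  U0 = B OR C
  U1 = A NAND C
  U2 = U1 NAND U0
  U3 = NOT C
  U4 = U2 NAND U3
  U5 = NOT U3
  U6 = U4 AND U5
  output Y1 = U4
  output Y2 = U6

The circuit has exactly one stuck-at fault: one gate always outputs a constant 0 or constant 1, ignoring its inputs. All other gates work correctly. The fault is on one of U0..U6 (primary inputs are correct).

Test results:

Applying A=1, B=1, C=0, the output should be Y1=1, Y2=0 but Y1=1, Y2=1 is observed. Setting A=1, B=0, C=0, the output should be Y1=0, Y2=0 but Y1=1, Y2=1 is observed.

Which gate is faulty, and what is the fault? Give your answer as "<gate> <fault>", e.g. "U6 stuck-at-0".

Fault-free values for test 1 (A=1, B=1, C=0): U0=1, U1=1, U2=0, U3=1, U4=1, U5=0, U6=0, giving Y1=1, Y2=0. Observed Y1=1, Y2=1.
Test 1: faults giving observed Y1=1, Y2=1 are {U3 stuck-at-0, U5 stuck-at-1, U6 stuck-at-1}.
Test 2 (A=1, B=0, C=0): fault-free U0=0, U1=1, U2=1, U3=1, U4=0, U5=0, U6=0 → Y1=0, Y2=0; observed Y1=1, Y2=1. Eliminates U5 stuck-at-1, U6 stuck-at-1.
Only U3 stuck-at-0 is consistent with every test.

U3 stuck-at-0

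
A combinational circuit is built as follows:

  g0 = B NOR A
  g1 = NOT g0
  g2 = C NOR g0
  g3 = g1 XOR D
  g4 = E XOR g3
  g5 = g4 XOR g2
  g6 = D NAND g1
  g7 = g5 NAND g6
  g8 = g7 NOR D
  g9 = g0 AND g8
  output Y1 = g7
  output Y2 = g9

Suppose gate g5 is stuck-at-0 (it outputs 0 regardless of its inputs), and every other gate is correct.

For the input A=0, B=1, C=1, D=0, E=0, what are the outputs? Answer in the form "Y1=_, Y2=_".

Y1=1, Y2=0

Propagate with g5 forced: g0=0, g1=1, g2=0, g3=1, g4=1, g5=0 [stuck-at-0], g6=1, g7=1, g8=0, g9=0.
So the outputs are Y1=1, Y2=0. (Without the fault they would be Y1=0, Y2=0.)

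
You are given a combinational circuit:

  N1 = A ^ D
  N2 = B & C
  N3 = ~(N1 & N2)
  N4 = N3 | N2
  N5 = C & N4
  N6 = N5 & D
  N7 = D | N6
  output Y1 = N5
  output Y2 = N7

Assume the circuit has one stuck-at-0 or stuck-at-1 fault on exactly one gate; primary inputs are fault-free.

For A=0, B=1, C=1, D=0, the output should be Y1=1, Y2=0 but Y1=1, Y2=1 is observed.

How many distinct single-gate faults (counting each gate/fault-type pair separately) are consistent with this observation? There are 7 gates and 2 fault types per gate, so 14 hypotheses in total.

2

Fault-free: N1=0, N2=1, N3=1, N4=1, N5=1, N6=0, N7=0 → Y1=1, Y2=0. Observed Y1=1, Y2=1.
  N1 stuck-at-0: output Y1=1, Y2=0 ✗
  N1 stuck-at-1: output Y1=1, Y2=0 ✗
  N2 stuck-at-0: output Y1=1, Y2=0 ✗
  N2 stuck-at-1: output Y1=1, Y2=0 ✗
  N3 stuck-at-0: output Y1=1, Y2=0 ✗
  N3 stuck-at-1: output Y1=1, Y2=0 ✗
  N4 stuck-at-0: output Y1=0, Y2=0 ✗
  N4 stuck-at-1: output Y1=1, Y2=0 ✗
  N5 stuck-at-0: output Y1=0, Y2=0 ✗
  N5 stuck-at-1: output Y1=1, Y2=0 ✗
  N6 stuck-at-0: output Y1=1, Y2=0 ✗
  N6 stuck-at-1: output Y1=1, Y2=1 ✓
  N7 stuck-at-0: output Y1=1, Y2=0 ✗
  N7 stuck-at-1: output Y1=1, Y2=1 ✓
Consistent faults: {N6 stuck-at-1, N7 stuck-at-1} — 2 in all.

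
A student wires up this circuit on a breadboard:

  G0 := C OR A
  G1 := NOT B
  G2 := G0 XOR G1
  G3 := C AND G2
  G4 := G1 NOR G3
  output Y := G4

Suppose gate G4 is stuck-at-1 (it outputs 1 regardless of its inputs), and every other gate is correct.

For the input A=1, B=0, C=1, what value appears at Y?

1

Propagate with G4 forced: G0=1, G1=1, G2=0, G3=0, G4=1 [stuck-at-1].
So Y = 1. (Without the fault it would be 0.)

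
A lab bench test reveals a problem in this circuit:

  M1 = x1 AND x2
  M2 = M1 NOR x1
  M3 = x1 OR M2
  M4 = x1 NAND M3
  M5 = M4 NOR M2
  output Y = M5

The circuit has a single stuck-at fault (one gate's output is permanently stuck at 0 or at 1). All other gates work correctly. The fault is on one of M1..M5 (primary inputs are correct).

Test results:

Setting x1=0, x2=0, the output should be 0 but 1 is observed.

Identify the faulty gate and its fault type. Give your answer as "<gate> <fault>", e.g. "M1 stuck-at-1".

Fault-free values for test 1 (x1=0, x2=0): M1=0, M2=1, M3=1, M4=1, M5=0, giving Y=0. Observed 1.
Test 1: faults giving observed 1 are {M5 stuck-at-1}.
Only M5 stuck-at-1 is consistent with every test.

M5 stuck-at-1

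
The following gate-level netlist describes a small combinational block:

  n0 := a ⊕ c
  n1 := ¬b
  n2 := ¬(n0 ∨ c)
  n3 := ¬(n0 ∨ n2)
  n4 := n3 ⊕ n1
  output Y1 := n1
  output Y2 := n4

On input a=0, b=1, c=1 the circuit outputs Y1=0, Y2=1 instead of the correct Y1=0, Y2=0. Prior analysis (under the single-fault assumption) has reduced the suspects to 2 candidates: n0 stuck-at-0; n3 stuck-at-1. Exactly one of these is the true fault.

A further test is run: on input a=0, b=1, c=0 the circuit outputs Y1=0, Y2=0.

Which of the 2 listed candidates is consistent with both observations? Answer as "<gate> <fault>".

Evaluate each candidate on input a=0, b=1, c=0:
  n0 stuck-at-0: n0=0 [stuck-at-0], n1=0, n2=1, n3=0, n4=0 → Y1=0, Y2=0 — matches
  n3 stuck-at-1: n0=0, n1=0, n2=1, n3=1 [stuck-at-1], n4=1 → Y1=0, Y2=1 — eliminated
Only n0 stuck-at-0 reproduces the observed Y1=0, Y2=0.

n0 stuck-at-0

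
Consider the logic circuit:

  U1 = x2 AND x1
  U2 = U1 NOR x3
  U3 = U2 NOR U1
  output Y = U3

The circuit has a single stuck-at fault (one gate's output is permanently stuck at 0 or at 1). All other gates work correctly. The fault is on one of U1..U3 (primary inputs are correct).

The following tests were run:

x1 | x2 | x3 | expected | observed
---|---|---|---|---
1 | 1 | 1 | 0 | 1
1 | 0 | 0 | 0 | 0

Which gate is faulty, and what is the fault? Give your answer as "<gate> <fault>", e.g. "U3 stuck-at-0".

Fault-free values for test 1 (x1=1, x2=1, x3=1): U1=1, U2=0, U3=0, giving Y=0. Observed 1.
Test 1: faults giving observed 1 are {U1 stuck-at-0, U3 stuck-at-1}.
Test 2 (x1=1, x2=0, x3=0): fault-free U1=0, U2=1, U3=0 → 0; observed 0. Eliminates U3 stuck-at-1.
Only U1 stuck-at-0 is consistent with every test.

U1 stuck-at-0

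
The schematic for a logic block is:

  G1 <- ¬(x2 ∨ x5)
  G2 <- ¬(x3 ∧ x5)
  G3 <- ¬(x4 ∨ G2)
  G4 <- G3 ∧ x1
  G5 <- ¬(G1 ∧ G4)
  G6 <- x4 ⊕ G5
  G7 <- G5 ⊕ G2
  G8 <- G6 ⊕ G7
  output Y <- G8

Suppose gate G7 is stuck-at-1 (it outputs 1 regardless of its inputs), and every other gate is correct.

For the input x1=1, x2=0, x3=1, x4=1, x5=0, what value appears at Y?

1

Propagate with G7 forced: G1=1, G2=1, G3=0, G4=0, G5=1, G6=0, G7=1 [stuck-at-1], G8=1.
So Y = 1. (Without the fault it would be 0.)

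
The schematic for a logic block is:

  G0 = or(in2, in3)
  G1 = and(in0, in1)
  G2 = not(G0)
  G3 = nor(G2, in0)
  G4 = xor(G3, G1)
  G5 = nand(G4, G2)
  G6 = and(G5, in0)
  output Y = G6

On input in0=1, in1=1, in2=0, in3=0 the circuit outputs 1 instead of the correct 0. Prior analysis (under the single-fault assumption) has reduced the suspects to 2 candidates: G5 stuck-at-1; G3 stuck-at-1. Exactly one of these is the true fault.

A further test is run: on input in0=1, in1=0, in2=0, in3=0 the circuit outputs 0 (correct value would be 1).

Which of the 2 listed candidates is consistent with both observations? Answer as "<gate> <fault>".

G3 stuck-at-1

Evaluate each candidate on input in0=1, in1=0, in2=0, in3=0:
  G5 stuck-at-1: G0=0, G1=0, G2=1, G3=0, G4=0, G5=1 [stuck-at-1], G6=1 → 1 — eliminated
  G3 stuck-at-1: G0=0, G1=0, G2=1, G3=1 [stuck-at-1], G4=1, G5=0, G6=0 → 0 — matches
Only G3 stuck-at-1 reproduces the observed 0.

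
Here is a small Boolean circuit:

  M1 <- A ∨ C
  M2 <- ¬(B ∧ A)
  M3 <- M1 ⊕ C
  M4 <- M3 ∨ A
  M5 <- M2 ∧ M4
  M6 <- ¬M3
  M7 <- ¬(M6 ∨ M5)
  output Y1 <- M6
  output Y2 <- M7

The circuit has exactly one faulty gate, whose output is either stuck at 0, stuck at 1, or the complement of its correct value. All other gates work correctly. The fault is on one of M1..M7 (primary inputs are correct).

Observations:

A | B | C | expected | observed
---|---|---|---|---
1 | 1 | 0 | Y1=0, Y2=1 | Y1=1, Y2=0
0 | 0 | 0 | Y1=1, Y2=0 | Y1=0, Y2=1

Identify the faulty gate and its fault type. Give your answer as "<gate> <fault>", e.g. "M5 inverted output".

Fault-free values for test 1 (A=1, B=1, C=0): M1=1, M2=0, M3=1, M4=1, M5=0, M6=0, M7=1, giving Y1=0, Y2=1. Observed Y1=1, Y2=0.
Test 1: faults giving observed Y1=1, Y2=0 are {M1 stuck-at-0, M1 inverted output, M3 stuck-at-0, M3 inverted output, M6 stuck-at-1, M6 inverted output}.
Test 2 (A=0, B=0, C=0): fault-free M1=0, M2=1, M3=0, M4=0, M5=0, M6=1, M7=0 → Y1=1, Y2=0; observed Y1=0, Y2=1. Eliminates M1 stuck-at-0, M1 inverted output, M3 stuck-at-0, M3 inverted output, M6 stuck-at-1.
Only M6 inverted output is consistent with every test.

M6 inverted output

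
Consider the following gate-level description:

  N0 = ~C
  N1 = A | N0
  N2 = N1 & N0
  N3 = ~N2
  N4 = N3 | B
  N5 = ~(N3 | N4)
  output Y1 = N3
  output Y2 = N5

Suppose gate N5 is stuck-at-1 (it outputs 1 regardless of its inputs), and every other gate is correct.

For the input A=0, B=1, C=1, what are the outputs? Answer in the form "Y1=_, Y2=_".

Y1=1, Y2=1

Propagate with N5 forced: N0=0, N1=0, N2=0, N3=1, N4=1, N5=1 [stuck-at-1].
So the outputs are Y1=1, Y2=1. (Without the fault they would be Y1=1, Y2=0.)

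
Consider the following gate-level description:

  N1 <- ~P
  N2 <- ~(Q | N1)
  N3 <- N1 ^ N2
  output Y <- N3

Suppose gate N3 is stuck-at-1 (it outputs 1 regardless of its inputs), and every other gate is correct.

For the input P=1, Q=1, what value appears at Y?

Propagate with N3 forced: N1=0, N2=0, N3=1 [stuck-at-1].
So Y = 1. (Without the fault it would be 0.)

1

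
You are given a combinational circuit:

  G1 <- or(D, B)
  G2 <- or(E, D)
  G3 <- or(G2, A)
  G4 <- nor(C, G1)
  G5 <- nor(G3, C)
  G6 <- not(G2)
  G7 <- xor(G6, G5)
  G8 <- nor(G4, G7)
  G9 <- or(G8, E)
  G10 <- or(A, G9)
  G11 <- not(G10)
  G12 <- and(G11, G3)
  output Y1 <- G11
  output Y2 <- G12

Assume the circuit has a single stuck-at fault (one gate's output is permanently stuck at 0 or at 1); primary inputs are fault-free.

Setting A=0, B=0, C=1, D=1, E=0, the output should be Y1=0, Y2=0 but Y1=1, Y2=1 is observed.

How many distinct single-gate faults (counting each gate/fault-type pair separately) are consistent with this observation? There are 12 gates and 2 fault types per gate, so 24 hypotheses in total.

Fault-free: G1=1, G2=1, G3=1, G4=0, G5=0, G6=0, G7=0, G8=1, G9=1, G10=1, G11=0, G12=0 → Y1=0, Y2=0. Observed Y1=1, Y2=1.
  G1: none of the 2 fault types match ✗
  G2: none of the 2 fault types match ✗
  G3: none of the 2 fault types match ✗
  G4: stuck-at-1 ✓; others ✗
  G5: stuck-at-1 ✓; others ✗
  G6: stuck-at-1 ✓; others ✗
  G7: stuck-at-1 ✓; others ✗
  G8: stuck-at-0 ✓; others ✗
  G9: stuck-at-0 ✓; others ✗
  G10: stuck-at-0 ✓; others ✗
  G11: stuck-at-1 ✓; others ✗
  G12: none of the 2 fault types match ✗
Consistent faults: {G4 stuck-at-1, G5 stuck-at-1, G6 stuck-at-1, G7 stuck-at-1, G8 stuck-at-0, G9 stuck-at-0, G10 stuck-at-0, G11 stuck-at-1} — 8 in all.

8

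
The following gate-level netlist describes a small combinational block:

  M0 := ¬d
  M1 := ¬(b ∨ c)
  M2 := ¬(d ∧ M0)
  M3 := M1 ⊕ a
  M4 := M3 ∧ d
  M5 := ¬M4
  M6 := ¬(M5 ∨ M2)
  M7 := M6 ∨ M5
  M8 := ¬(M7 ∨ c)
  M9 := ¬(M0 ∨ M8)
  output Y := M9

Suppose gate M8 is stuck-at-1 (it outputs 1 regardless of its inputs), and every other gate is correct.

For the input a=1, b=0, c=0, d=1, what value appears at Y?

Propagate with M8 forced: M0=0, M1=1, M2=1, M3=0, M4=0, M5=1, M6=0, M7=1, M8=1 [stuck-at-1], M9=0.
So Y = 0. (Without the fault it would be 1.)

0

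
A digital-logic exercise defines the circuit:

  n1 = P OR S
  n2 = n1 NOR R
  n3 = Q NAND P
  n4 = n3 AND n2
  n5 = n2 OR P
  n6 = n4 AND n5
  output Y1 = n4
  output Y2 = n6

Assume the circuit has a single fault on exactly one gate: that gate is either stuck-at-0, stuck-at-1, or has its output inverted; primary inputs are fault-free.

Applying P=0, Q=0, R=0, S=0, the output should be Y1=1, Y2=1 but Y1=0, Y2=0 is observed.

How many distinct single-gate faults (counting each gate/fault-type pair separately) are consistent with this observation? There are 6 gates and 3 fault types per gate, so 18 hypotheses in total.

Fault-free: n1=0, n2=1, n3=1, n4=1, n5=1, n6=1 → Y1=1, Y2=1. Observed Y1=0, Y2=0.
  n1: stuck-at-1, inverted output ✓; others ✗
  n2: stuck-at-0, inverted output ✓; others ✗
  n3: stuck-at-0, inverted output ✓; others ✗
  n4: stuck-at-0, inverted output ✓; others ✗
  n5: none of the 3 fault types match ✗
  n6: none of the 3 fault types match ✗
Consistent faults: {n1 stuck-at-1, n1 inverted output, n2 stuck-at-0, n2 inverted output, n3 stuck-at-0, n3 inverted output, n4 stuck-at-0, n4 inverted output} — 8 in all.

8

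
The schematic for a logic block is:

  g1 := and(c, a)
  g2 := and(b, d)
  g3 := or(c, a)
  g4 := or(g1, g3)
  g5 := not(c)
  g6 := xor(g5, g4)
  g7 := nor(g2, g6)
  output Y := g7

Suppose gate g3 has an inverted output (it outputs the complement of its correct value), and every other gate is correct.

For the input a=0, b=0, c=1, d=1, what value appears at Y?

1

Propagate with g3 forced: g1=0, g2=0, g3=0 [inverted output], g4=0, g5=0, g6=0, g7=1.
So Y = 1. (Without the fault it would be 0.)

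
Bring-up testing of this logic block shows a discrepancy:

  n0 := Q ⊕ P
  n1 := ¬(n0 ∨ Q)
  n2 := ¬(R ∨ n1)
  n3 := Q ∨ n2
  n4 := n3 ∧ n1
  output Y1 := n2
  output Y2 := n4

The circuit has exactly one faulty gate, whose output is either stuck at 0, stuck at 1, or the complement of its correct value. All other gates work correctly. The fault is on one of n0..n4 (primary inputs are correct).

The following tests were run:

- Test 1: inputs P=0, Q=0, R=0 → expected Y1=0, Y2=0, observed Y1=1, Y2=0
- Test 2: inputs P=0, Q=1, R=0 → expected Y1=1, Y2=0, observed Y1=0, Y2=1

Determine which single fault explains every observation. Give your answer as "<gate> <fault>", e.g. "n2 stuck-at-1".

n1 inverted output

Fault-free values for test 1 (P=0, Q=0, R=0): n0=0, n1=1, n2=0, n3=0, n4=0, giving Y1=0, Y2=0. Observed Y1=1, Y2=0.
Test 1: faults giving observed Y1=1, Y2=0 are {n0 stuck-at-1, n0 inverted output, n1 stuck-at-0, n1 inverted output}.
Test 2 (P=0, Q=1, R=0): fault-free n0=1, n1=0, n2=1, n3=1, n4=0 → Y1=1, Y2=0; observed Y1=0, Y2=1. Eliminates n0 stuck-at-1, n0 inverted output, n1 stuck-at-0.
Only n1 inverted output is consistent with every test.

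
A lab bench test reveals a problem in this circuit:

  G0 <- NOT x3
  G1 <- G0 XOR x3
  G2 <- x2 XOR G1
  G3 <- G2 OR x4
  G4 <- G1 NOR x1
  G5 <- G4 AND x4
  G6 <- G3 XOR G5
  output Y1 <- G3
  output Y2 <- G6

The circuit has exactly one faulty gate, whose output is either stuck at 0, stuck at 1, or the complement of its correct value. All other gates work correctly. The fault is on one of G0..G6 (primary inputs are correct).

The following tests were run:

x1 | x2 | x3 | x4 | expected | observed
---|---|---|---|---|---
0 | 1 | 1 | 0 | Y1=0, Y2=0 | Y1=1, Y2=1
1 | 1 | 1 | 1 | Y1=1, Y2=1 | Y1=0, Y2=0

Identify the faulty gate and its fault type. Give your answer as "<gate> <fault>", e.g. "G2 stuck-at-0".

G3 inverted output

Fault-free values for test 1 (x1=0, x2=1, x3=1, x4=0): G0=0, G1=1, G2=0, G3=0, G4=0, G5=0, G6=0, giving Y1=0, Y2=0. Observed Y1=1, Y2=1.
Test 1: faults giving observed Y1=1, Y2=1 are {G0 stuck-at-1, G0 inverted output, G1 stuck-at-0, G1 inverted output, G2 stuck-at-1, G2 inverted output, G3 stuck-at-1, G3 inverted output}.
Test 2 (x1=1, x2=1, x3=1, x4=1): fault-free G0=0, G1=1, G2=0, G3=1, G4=0, G5=0, G6=1 → Y1=1, Y2=1; observed Y1=0, Y2=0. Eliminates G0 stuck-at-1, G0 inverted output, G1 stuck-at-0, G1 inverted output, G2 stuck-at-1, G2 inverted output, G3 stuck-at-1.
Only G3 inverted output is consistent with every test.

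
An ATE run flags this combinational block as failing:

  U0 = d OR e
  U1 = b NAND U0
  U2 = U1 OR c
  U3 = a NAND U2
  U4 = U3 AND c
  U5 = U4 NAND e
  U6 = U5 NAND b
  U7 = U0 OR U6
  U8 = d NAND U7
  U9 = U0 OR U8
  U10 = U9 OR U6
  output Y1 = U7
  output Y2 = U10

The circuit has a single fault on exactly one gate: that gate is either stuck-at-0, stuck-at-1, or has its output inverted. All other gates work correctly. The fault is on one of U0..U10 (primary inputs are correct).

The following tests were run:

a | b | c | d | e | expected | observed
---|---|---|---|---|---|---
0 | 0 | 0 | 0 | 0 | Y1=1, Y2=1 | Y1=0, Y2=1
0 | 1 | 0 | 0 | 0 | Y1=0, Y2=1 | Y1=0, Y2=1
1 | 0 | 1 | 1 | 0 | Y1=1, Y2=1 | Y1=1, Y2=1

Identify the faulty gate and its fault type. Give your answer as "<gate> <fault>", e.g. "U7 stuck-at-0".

U6 stuck-at-0

Fault-free values for test 1 (a=0, b=0, c=0, d=0, e=0): U0=0, U1=1, U2=1, U3=1, U4=0, U5=1, U6=1, U7=1, U8=1, U9=1, U10=1, giving Y1=1, Y2=1. Observed Y1=0, Y2=1.
Test 1: faults giving observed Y1=0, Y2=1 are {U6 stuck-at-0, U6 inverted output, U7 stuck-at-0, U7 inverted output}.
Test 2 (a=0, b=1, c=0, d=0, e=0): fault-free U0=0, U1=1, U2=1, U3=1, U4=0, U5=1, U6=0, U7=0, U8=1, U9=1, U10=1 → Y1=0, Y2=1; observed Y1=0, Y2=1. Eliminates U6 inverted output, U7 inverted output.
Test 3 (a=1, b=0, c=1, d=1, e=0): fault-free U0=1, U1=1, U2=1, U3=0, U4=0, U5=1, U6=1, U7=1, U8=0, U9=1, U10=1 → Y1=1, Y2=1; observed Y1=1, Y2=1. Eliminates U7 stuck-at-0.
Only U6 stuck-at-0 is consistent with every test.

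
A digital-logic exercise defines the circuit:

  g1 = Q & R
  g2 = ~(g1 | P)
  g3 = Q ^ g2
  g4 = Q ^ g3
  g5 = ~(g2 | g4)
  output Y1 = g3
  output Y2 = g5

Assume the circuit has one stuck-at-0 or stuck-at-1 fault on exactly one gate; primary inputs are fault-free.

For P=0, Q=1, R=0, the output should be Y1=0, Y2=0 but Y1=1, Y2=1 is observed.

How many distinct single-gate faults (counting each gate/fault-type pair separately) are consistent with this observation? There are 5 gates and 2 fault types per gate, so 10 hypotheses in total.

2

Fault-free: g1=0, g2=1, g3=0, g4=1, g5=0 → Y1=0, Y2=0. Observed Y1=1, Y2=1.
  g1 stuck-at-0: output Y1=0, Y2=0 ✗
  g1 stuck-at-1: output Y1=1, Y2=1 ✓
  g2 stuck-at-0: output Y1=1, Y2=1 ✓
  g2 stuck-at-1: output Y1=0, Y2=0 ✗
  g3 stuck-at-0: output Y1=0, Y2=0 ✗
  g3 stuck-at-1: output Y1=1, Y2=0 ✗
  g4 stuck-at-0: output Y1=0, Y2=0 ✗
  g4 stuck-at-1: output Y1=0, Y2=0 ✗
  g5 stuck-at-0: output Y1=0, Y2=0 ✗
  g5 stuck-at-1: output Y1=0, Y2=1 ✗
Consistent faults: {g1 stuck-at-1, g2 stuck-at-0} — 2 in all.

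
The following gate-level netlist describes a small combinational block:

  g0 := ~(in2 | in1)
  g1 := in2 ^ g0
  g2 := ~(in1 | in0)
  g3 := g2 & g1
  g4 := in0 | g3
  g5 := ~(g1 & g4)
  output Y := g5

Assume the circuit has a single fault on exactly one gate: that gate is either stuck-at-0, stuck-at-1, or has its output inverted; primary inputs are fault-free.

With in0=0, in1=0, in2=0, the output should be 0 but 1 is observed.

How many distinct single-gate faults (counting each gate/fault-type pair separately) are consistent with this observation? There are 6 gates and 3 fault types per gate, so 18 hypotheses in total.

Fault-free: g0=1, g1=1, g2=1, g3=1, g4=1, g5=0 → 0. Observed 1.
  g0: stuck-at-0, inverted output ✓; others ✗
  g1: stuck-at-0, inverted output ✓; others ✗
  g2: stuck-at-0, inverted output ✓; others ✗
  g3: stuck-at-0, inverted output ✓; others ✗
  g4: stuck-at-0, inverted output ✓; others ✗
  g5: stuck-at-1, inverted output ✓; others ✗
Consistent faults: {g0 stuck-at-0, g0 inverted output, g1 stuck-at-0, g1 inverted output, g2 stuck-at-0, g2 inverted output, g3 stuck-at-0, g3 inverted output, g4 stuck-at-0, g4 inverted output, g5 stuck-at-1, g5 inverted output} — 12 in all.

12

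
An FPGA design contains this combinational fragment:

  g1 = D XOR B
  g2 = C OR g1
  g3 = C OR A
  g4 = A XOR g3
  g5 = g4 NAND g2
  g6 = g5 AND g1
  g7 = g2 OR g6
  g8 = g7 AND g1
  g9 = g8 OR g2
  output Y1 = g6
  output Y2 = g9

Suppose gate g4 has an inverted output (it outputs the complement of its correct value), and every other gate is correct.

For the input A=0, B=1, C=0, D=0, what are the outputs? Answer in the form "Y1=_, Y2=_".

Y1=0, Y2=1

Propagate with g4 forced: g1=1, g2=1, g3=0, g4=1 [inverted output], g5=0, g6=0, g7=1, g8=1, g9=1.
So the outputs are Y1=0, Y2=1. (Without the fault they would be Y1=1, Y2=1.)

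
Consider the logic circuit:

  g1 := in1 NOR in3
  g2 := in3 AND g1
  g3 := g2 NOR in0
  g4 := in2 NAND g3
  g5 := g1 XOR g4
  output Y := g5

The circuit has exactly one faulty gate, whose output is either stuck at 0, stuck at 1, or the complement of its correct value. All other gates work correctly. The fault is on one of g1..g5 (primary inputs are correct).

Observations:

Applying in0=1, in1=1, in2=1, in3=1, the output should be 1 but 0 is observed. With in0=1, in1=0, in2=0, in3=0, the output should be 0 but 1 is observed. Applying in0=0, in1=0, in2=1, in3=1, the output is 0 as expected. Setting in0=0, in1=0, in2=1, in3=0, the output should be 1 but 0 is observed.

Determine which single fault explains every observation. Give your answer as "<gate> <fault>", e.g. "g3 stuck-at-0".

g1 inverted output

Fault-free values for test 1 (in0=1, in1=1, in2=1, in3=1): g1=0, g2=0, g3=0, g4=1, g5=1, giving Y=1. Observed 0.
Test 1: faults giving observed 0 are {g1 stuck-at-1, g1 inverted output, g3 stuck-at-1, g3 inverted output, g4 stuck-at-0, g4 inverted output, g5 stuck-at-0, g5 inverted output}.
Test 2 (in0=1, in1=0, in2=0, in3=0): fault-free g1=1, g2=0, g3=0, g4=1, g5=0 → 0; observed 1. Eliminates g1 stuck-at-1, g3 stuck-at-1, g3 inverted output, g5 stuck-at-0.
Test 3 (in0=0, in1=0, in2=1, in3=1): fault-free g1=0, g2=0, g3=1, g4=0, g5=0 → 0; observed 0. Eliminates g4 inverted output, g5 inverted output.
Test 4 (in0=0, in1=0, in2=1, in3=0): fault-free g1=1, g2=0, g3=1, g4=0, g5=1 → 1; observed 0. Eliminates g4 stuck-at-0.
Only g1 inverted output is consistent with every test.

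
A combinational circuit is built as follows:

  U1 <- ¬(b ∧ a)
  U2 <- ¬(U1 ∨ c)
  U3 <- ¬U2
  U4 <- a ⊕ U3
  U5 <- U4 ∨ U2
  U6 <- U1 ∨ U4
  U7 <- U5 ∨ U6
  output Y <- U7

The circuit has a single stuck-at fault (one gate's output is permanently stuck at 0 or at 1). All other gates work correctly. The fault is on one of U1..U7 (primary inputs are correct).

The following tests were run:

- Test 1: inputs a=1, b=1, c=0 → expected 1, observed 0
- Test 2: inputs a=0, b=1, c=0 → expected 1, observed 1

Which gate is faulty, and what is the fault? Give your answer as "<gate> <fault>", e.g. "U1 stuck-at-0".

U2 stuck-at-0

Fault-free values for test 1 (a=1, b=1, c=0): U1=0, U2=1, U3=0, U4=1, U5=1, U6=1, U7=1, giving Y=1. Observed 0.
Test 1: faults giving observed 0 are {U2 stuck-at-0, U7 stuck-at-0}.
Test 2 (a=0, b=1, c=0): fault-free U1=1, U2=0, U3=1, U4=1, U5=1, U6=1, U7=1 → 1; observed 1. Eliminates U7 stuck-at-0.
Only U2 stuck-at-0 is consistent with every test.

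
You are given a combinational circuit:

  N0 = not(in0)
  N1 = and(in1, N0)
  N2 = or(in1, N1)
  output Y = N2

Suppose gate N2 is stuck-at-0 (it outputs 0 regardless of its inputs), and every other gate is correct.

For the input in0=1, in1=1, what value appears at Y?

0

Propagate with N2 forced: N0=0, N1=0, N2=0 [stuck-at-0].
So Y = 0. (Without the fault it would be 1.)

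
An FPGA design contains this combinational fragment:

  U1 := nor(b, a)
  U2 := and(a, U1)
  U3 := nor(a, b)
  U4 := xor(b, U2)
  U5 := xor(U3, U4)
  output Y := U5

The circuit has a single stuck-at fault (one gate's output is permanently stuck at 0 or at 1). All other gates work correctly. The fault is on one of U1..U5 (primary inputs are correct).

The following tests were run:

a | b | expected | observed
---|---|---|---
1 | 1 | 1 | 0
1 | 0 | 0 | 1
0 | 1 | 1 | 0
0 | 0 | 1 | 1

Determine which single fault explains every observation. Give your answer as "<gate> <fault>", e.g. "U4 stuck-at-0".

Fault-free values for test 1 (a=1, b=1): U1=0, U2=0, U3=0, U4=1, U5=1, giving Y=1. Observed 0.
Test 1: faults giving observed 0 are {U1 stuck-at-1, U2 stuck-at-1, U3 stuck-at-1, U4 stuck-at-0, U5 stuck-at-0}.
Test 2 (a=1, b=0): fault-free U1=0, U2=0, U3=0, U4=0, U5=0 → 0; observed 1. Eliminates U4 stuck-at-0, U5 stuck-at-0.
Test 3 (a=0, b=1): fault-free U1=0, U2=0, U3=0, U4=1, U5=1 → 1; observed 0. Eliminates U1 stuck-at-1.
Test 4 (a=0, b=0): fault-free U1=1, U2=0, U3=1, U4=0, U5=1 → 1; observed 1. Eliminates U2 stuck-at-1.
Only U3 stuck-at-1 is consistent with every test.

U3 stuck-at-1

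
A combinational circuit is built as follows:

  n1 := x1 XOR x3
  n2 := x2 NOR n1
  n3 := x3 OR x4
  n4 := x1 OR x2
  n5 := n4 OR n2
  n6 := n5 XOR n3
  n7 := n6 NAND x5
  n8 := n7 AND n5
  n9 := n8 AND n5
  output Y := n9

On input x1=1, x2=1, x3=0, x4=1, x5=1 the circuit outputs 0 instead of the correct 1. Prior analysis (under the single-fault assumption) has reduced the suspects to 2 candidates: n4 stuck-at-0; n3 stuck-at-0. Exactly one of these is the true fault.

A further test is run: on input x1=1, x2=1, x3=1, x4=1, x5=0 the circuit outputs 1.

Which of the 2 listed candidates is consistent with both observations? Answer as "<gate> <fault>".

Evaluate each candidate on input x1=1, x2=1, x3=1, x4=1, x5=0:
  n4 stuck-at-0: n1=0, n2=0, n3=1, n4=0 [stuck-at-0], n5=0, n6=1, n7=1, n8=0, n9=0 → 0 — eliminated
  n3 stuck-at-0: n1=0, n2=0, n3=0 [stuck-at-0], n4=1, n5=1, n6=1, n7=1, n8=1, n9=1 → 1 — matches
Only n3 stuck-at-0 reproduces the observed 1.

n3 stuck-at-0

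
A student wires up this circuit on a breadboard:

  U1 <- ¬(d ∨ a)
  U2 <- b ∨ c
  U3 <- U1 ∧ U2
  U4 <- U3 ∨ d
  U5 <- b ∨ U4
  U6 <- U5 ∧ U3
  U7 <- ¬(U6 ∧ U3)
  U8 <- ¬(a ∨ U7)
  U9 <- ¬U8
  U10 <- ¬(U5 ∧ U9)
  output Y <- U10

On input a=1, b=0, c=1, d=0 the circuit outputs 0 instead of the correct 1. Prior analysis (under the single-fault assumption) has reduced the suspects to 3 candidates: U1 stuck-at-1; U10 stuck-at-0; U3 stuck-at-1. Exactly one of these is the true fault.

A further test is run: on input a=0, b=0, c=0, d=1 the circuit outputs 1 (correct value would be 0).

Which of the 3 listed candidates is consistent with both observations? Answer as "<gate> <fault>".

Evaluate each candidate on input a=0, b=0, c=0, d=1:
  U1 stuck-at-1: U1=1 [stuck-at-1], U2=0, U3=0, U4=1, U5=1, U6=0, U7=1, U8=0, U9=1, U10=0 → 0 — eliminated
  U10 stuck-at-0: U1=0, U2=0, U3=0, U4=1, U5=1, U6=0, U7=1, U8=0, U9=1, U10=0 [stuck-at-0] → 0 — eliminated
  U3 stuck-at-1: U1=0, U2=0, U3=1 [stuck-at-1], U4=1, U5=1, U6=1, U7=0, U8=1, U9=0, U10=1 → 1 — matches
Only U3 stuck-at-1 reproduces the observed 1.

U3 stuck-at-1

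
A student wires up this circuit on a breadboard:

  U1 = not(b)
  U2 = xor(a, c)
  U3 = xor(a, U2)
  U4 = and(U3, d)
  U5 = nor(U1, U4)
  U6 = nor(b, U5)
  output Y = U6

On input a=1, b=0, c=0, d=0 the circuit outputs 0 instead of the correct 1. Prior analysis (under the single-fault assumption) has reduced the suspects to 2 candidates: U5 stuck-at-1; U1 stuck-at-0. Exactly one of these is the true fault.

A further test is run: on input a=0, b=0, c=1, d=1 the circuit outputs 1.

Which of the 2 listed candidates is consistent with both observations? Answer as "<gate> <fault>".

U1 stuck-at-0

Evaluate each candidate on input a=0, b=0, c=1, d=1:
  U5 stuck-at-1: U1=1, U2=1, U3=1, U4=1, U5=1 [stuck-at-1], U6=0 → 0 — eliminated
  U1 stuck-at-0: U1=0 [stuck-at-0], U2=1, U3=1, U4=1, U5=0, U6=1 → 1 — matches
Only U1 stuck-at-0 reproduces the observed 1.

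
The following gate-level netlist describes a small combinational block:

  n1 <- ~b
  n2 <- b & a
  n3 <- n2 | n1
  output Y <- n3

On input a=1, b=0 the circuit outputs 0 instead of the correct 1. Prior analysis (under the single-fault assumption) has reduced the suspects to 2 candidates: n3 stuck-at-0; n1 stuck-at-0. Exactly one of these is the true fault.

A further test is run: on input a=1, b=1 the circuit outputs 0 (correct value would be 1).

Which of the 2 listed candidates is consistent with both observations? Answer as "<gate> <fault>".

n3 stuck-at-0

Evaluate each candidate on input a=1, b=1:
  n3 stuck-at-0: n1=0, n2=1, n3=0 [stuck-at-0] → 0 — matches
  n1 stuck-at-0: n1=0 [stuck-at-0], n2=1, n3=1 → 1 — eliminated
Only n3 stuck-at-0 reproduces the observed 0.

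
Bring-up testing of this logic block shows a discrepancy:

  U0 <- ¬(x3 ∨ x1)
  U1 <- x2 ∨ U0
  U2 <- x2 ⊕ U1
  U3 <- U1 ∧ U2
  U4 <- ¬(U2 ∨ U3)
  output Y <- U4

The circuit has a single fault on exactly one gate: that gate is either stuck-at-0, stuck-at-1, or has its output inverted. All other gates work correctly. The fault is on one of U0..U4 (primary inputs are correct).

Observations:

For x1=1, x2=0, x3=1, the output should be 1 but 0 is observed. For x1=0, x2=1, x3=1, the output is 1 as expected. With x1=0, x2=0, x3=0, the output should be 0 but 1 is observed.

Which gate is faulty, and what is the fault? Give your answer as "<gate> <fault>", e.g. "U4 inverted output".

Fault-free values for test 1 (x1=1, x2=0, x3=1): U0=0, U1=0, U2=0, U3=0, U4=1, giving Y=1. Observed 0.
Test 1: faults giving observed 0 are {U0 stuck-at-1, U0 inverted output, U1 stuck-at-1, U1 inverted output, U2 stuck-at-1, U2 inverted output, U3 stuck-at-1, U3 inverted output, U4 stuck-at-0, U4 inverted output}.
Test 2 (x1=0, x2=1, x3=1): fault-free U0=0, U1=1, U2=0, U3=0, U4=1 → 1; observed 1. Eliminates U1 inverted output, U2 stuck-at-1, U2 inverted output, U3 stuck-at-1, U3 inverted output, U4 stuck-at-0, U4 inverted output.
Test 3 (x1=0, x2=0, x3=0): fault-free U0=1, U1=1, U2=1, U3=1, U4=0 → 0; observed 1. Eliminates U0 stuck-at-1, U1 stuck-at-1.
Only U0 inverted output is consistent with every test.

U0 inverted output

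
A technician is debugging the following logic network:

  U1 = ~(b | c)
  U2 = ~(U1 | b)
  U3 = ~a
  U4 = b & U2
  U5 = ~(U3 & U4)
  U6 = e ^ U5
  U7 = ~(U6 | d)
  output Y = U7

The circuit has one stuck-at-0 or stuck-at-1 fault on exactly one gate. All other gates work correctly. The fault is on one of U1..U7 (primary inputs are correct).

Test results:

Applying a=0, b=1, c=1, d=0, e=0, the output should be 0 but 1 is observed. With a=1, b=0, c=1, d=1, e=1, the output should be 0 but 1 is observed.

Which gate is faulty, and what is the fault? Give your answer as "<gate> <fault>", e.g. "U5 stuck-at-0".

U7 stuck-at-1

Fault-free values for test 1 (a=0, b=1, c=1, d=0, e=0): U1=0, U2=0, U3=1, U4=0, U5=1, U6=1, U7=0, giving Y=0. Observed 1.
Test 1: faults giving observed 1 are {U2 stuck-at-1, U4 stuck-at-1, U5 stuck-at-0, U6 stuck-at-0, U7 stuck-at-1}.
Test 2 (a=1, b=0, c=1, d=1, e=1): fault-free U1=0, U2=1, U3=0, U4=0, U5=1, U6=0, U7=0 → 0; observed 1. Eliminates U2 stuck-at-1, U4 stuck-at-1, U5 stuck-at-0, U6 stuck-at-0.
Only U7 stuck-at-1 is consistent with every test.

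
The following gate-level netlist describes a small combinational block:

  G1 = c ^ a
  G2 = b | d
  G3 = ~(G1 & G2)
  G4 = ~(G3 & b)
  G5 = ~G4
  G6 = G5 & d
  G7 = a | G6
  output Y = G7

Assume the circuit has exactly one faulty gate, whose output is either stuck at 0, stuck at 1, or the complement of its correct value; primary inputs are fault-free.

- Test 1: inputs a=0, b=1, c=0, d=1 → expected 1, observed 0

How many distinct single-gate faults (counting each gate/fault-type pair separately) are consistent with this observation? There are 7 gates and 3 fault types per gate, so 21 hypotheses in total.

12

Fault-free: G1=0, G2=1, G3=1, G4=0, G5=1, G6=1, G7=1 → 1. Observed 0.
  G1: stuck-at-1, inverted output ✓; others ✗
  G2: none of the 3 fault types match ✗
  G3: stuck-at-0, inverted output ✓; others ✗
  G4: stuck-at-1, inverted output ✓; others ✗
  G5: stuck-at-0, inverted output ✓; others ✗
  G6: stuck-at-0, inverted output ✓; others ✗
  G7: stuck-at-0, inverted output ✓; others ✗
Consistent faults: {G1 stuck-at-1, G1 inverted output, G3 stuck-at-0, G3 inverted output, G4 stuck-at-1, G4 inverted output, G5 stuck-at-0, G5 inverted output, G6 stuck-at-0, G6 inverted output, G7 stuck-at-0, G7 inverted output} — 12 in all.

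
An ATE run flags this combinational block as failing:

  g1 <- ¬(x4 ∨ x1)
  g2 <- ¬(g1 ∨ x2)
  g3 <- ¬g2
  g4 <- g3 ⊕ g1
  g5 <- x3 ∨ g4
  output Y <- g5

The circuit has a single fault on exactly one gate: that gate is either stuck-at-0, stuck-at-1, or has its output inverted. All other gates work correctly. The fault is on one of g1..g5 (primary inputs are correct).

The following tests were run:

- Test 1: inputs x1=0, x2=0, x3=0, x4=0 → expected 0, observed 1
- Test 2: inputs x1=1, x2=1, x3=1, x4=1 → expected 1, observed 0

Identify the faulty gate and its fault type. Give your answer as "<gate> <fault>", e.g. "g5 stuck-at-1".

Fault-free values for test 1 (x1=0, x2=0, x3=0, x4=0): g1=1, g2=0, g3=1, g4=0, g5=0, giving Y=0. Observed 1.
Test 1: faults giving observed 1 are {g2 stuck-at-1, g2 inverted output, g3 stuck-at-0, g3 inverted output, g4 stuck-at-1, g4 inverted output, g5 stuck-at-1, g5 inverted output}.
Test 2 (x1=1, x2=1, x3=1, x4=1): fault-free g1=0, g2=0, g3=1, g4=1, g5=1 → 1; observed 0. Eliminates g2 stuck-at-1, g2 inverted output, g3 stuck-at-0, g3 inverted output, g4 stuck-at-1, g4 inverted output, g5 stuck-at-1.
Only g5 inverted output is consistent with every test.

g5 inverted output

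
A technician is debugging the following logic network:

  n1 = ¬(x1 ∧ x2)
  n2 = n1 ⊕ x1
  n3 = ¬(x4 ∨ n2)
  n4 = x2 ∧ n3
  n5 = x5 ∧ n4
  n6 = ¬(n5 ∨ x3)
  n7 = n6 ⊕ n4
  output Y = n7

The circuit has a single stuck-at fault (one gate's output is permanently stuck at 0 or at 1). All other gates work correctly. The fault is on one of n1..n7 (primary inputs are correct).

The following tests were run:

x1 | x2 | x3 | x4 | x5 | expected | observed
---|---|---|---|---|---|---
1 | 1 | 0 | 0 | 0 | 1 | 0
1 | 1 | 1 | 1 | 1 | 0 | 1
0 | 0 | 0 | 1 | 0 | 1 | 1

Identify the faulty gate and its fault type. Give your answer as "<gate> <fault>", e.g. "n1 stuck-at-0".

Fault-free values for test 1 (x1=1, x2=1, x3=0, x4=0, x5=0): n1=0, n2=1, n3=0, n4=0, n5=0, n6=1, n7=1, giving Y=1. Observed 0.
Test 1: faults giving observed 0 are {n1 stuck-at-1, n2 stuck-at-0, n3 stuck-at-1, n4 stuck-at-1, n5 stuck-at-1, n6 stuck-at-0, n7 stuck-at-0}.
Test 2 (x1=1, x2=1, x3=1, x4=1, x5=1): fault-free n1=0, n2=1, n3=0, n4=0, n5=0, n6=0, n7=0 → 0; observed 1. Eliminates n1 stuck-at-1, n2 stuck-at-0, n5 stuck-at-1, n6 stuck-at-0, n7 stuck-at-0.
Test 3 (x1=0, x2=0, x3=0, x4=1, x5=0): fault-free n1=1, n2=1, n3=0, n4=0, n5=0, n6=1, n7=1 → 1; observed 1. Eliminates n4 stuck-at-1.
Only n3 stuck-at-1 is consistent with every test.

n3 stuck-at-1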